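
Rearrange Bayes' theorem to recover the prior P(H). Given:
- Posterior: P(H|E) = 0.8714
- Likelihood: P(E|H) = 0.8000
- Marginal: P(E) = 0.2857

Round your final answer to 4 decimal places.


From Bayes' theorem: P(H|E) = P(E|H) × P(H) / P(E)

Rearranging for P(H):
P(H) = P(H|E) × P(E) / P(E|H)
     = 0.8714 × 0.2857 / 0.8000
     = 0.24895898 / 0.8000
     = 0.3112


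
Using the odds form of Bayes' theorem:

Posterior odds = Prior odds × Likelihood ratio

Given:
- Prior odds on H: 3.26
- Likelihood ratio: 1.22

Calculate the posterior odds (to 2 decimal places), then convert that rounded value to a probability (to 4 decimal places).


Step 1: Calculate posterior odds
Posterior odds = Prior odds × LR
               = 3.26 × 1.22
               = 3.98

Step 2: Convert to probability
P(H|E) = Posterior odds / (1 + Posterior odds)
       = 3.98 / (1 + 3.98)
       = 3.98 / 4.98
       = 0.7992

The evidence increased P(H) from 0.7653 to 0.7992.


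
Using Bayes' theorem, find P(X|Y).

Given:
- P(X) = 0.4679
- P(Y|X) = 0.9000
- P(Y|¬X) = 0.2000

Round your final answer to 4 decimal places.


Bayes' theorem: P(X|Y) = P(Y|X) × P(X) / P(Y)

Step 1: Calculate P(Y) using law of total probability
P(Y) = P(Y|X)P(X) + P(Y|¬X)P(¬X)
     = 0.9000 × 0.4679 + 0.2000 × 0.5321
     = 0.42111000 + 0.10642000
     = 0.52753000

Step 2: Apply Bayes' theorem
P(X|Y) = P(Y|X) × P(X) / P(Y)
       = 0.42111000 / 0.52753000
       = 0.7983


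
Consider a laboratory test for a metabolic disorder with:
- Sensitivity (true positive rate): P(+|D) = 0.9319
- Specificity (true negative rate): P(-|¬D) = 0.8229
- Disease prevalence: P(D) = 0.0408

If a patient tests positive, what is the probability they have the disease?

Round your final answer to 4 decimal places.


Let D = has disease, + = positive test

Given:
- P(D) = 0.0408 (prevalence)
- P(+|D) = 0.9319 (sensitivity)
- P(-|¬D) = 0.8229 (specificity)
- P(+|¬D) = 0.1771 (false positive rate = 1 - specificity)

Step 1: Find P(+)
P(+) = P(+|D)P(D) + P(+|¬D)P(¬D)
     = 0.9319 × 0.0408 + 0.1771 × 0.9592
     = 0.03802152 + 0.16987432
     = 0.20789584

Step 2: Apply Bayes' theorem for P(D|+)
P(D|+) = P(+|D)P(D) / P(+)
       = 0.03802152 / 0.20789584
       = 0.1829


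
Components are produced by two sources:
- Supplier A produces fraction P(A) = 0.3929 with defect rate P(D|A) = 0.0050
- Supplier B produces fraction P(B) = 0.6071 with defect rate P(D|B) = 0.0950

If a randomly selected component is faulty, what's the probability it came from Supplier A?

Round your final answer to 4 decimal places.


Let A = from Supplier A, D = faulty

Given:
- P(A) = 0.3929, P(B) = 0.6071
- P(D|A) = 0.0050, P(D|B) = 0.0950

Step 1: Find P(D)
P(D) = P(D|A)P(A) + P(D|B)P(B)
     = 0.0050 × 0.3929 + 0.0950 × 0.6071
     = 0.00196450 + 0.05767450
     = 0.05963900

Step 2: Apply Bayes' theorem
P(A|D) = P(D|A)P(A) / P(D)
       = 0.00196450 / 0.05963900
       = 0.0329


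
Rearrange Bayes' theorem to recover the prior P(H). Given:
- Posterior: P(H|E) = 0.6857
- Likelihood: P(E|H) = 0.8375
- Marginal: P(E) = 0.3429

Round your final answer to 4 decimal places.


From Bayes' theorem: P(H|E) = P(E|H) × P(H) / P(E)

Rearranging for P(H):
P(H) = P(H|E) × P(E) / P(E|H)
     = 0.6857 × 0.3429 / 0.8375
     = 0.23512653 / 0.8375
     = 0.2807


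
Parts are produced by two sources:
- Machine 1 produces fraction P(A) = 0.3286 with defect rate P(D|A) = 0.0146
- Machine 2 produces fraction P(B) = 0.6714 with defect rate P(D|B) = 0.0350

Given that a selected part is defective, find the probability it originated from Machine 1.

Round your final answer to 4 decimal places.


Let A = from Machine 1, D = defective

Given:
- P(A) = 0.3286, P(B) = 0.6714
- P(D|A) = 0.0146, P(D|B) = 0.0350

Step 1: Find P(D)
P(D) = P(D|A)P(A) + P(D|B)P(B)
     = 0.0146 × 0.3286 + 0.0350 × 0.6714
     = 0.00479756 + 0.02349900
     = 0.02829656

Step 2: Apply Bayes' theorem
P(A|D) = P(D|A)P(A) / P(D)
       = 0.00479756 / 0.02829656
       = 0.1695


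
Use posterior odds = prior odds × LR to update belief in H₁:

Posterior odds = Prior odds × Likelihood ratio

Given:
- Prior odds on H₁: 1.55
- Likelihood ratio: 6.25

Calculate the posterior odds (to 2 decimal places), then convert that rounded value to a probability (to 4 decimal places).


Step 1: Calculate posterior odds
Posterior odds = Prior odds × LR
               = 1.55 × 6.25
               = 9.69

Step 2: Convert to probability
P(H₁|E) = Posterior odds / (1 + Posterior odds)
       = 9.69 / (1 + 9.69)
       = 9.69 / 10.69
       = 0.9065

The evidence increased P(H₁) from 0.6078 to 0.9065.


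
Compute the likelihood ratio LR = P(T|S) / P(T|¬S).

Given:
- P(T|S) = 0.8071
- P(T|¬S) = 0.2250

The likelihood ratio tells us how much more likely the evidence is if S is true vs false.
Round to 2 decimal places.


Likelihood Ratio (LR) = P(T|S) / P(T|¬S)

LR = 0.8071 / 0.2250
   = 3.59

The evidence is 3.59 times more likely if S is true than if S is false.
LR > 1, so observing T raises the odds in favor of S.


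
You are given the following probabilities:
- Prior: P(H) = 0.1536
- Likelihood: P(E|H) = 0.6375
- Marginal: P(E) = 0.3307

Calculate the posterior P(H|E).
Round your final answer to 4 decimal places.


Using Bayes' theorem:

P(H|E) = P(E|H) × P(H) / P(E)
       = 0.6375 × 0.1536 / 0.3307
       = 0.09792000 / 0.3307
       = 0.2961

The evidence strengthens our belief in H.
Prior: 0.1536 → Posterior: 0.2961


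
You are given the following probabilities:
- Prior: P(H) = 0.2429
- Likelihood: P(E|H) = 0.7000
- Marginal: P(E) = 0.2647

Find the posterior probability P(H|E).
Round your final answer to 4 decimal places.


Using Bayes' theorem:

P(H|E) = P(E|H) × P(H) / P(E)
       = 0.7000 × 0.2429 / 0.2647
       = 0.17003000 / 0.2647
       = 0.6423

The evidence strengthens our belief in H.
Prior: 0.2429 → Posterior: 0.6423


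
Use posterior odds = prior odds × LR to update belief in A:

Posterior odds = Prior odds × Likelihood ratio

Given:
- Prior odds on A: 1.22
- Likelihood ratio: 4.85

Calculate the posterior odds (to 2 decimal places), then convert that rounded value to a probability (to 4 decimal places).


Step 1: Calculate posterior odds
Posterior odds = Prior odds × LR
               = 1.22 × 4.85
               = 5.92

Step 2: Convert to probability
P(A|E) = Posterior odds / (1 + Posterior odds)
       = 5.92 / (1 + 5.92)
       = 5.92 / 6.92
       = 0.8555

The evidence increased P(A) from 0.5495 to 0.8555.


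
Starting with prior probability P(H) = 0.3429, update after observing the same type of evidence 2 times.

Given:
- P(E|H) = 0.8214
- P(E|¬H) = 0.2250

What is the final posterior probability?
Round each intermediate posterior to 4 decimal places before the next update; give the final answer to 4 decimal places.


Sequential Bayesian updating:

Initial prior: P(H) = 0.3429

Update 1:
  P(E) = 0.8214 × 0.3429 + 0.2250 × 0.6571 = 0.28165806 + 0.14784750 = 0.42950556
  P(H|E) = 0.28165806 / 0.42950556 = 0.6558

Update 2:
  P(E) = 0.8214 × 0.6558 + 0.2250 × 0.3442 = 0.53867412 + 0.07744500 = 0.61611912
  P(H|E) = 0.53867412 / 0.61611912 = 0.8743

Final posterior: 0.8743


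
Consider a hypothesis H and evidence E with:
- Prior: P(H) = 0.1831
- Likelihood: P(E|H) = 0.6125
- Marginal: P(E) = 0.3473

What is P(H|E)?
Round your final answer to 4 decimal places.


Using Bayes' theorem:

P(H|E) = P(E|H) × P(H) / P(E)
       = 0.6125 × 0.1831 / 0.3473
       = 0.11214875 / 0.3473
       = 0.3229

The evidence strengthens our belief in H.
Prior: 0.1831 → Posterior: 0.3229


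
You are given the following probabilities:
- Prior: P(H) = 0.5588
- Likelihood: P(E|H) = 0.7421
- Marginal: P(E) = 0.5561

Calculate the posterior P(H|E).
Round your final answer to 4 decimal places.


Using Bayes' theorem:

P(H|E) = P(E|H) × P(H) / P(E)
       = 0.7421 × 0.5588 / 0.5561
       = 0.41468548 / 0.5561
       = 0.7457

The evidence strengthens our belief in H.
Prior: 0.5588 → Posterior: 0.7457


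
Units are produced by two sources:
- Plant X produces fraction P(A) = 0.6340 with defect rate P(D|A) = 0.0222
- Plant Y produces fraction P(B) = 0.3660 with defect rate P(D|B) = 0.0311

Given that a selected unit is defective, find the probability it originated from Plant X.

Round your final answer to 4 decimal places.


Let A = from Plant X, D = defective

Given:
- P(A) = 0.6340, P(B) = 0.3660
- P(D|A) = 0.0222, P(D|B) = 0.0311

Step 1: Find P(D)
P(D) = P(D|A)P(A) + P(D|B)P(B)
     = 0.0222 × 0.6340 + 0.0311 × 0.3660
     = 0.01407480 + 0.01138260
     = 0.02545740

Step 2: Apply Bayes' theorem
P(A|D) = P(D|A)P(A) / P(D)
       = 0.01407480 / 0.02545740
       = 0.5529


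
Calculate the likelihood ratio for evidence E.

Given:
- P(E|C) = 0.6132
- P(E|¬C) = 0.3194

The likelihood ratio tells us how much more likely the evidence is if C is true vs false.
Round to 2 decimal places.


Likelihood Ratio (LR) = P(E|C) / P(E|¬C)

LR = 0.6132 / 0.3194
   = 1.92

The evidence is 1.92 times more likely if C is true than if C is false.
Since LR > 1, the evidence supports C over ¬C.


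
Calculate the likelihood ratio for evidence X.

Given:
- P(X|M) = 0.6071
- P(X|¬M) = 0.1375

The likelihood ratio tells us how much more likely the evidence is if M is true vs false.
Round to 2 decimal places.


Likelihood Ratio (LR) = P(X|M) / P(X|¬M)

LR = 0.6071 / 0.1375
   = 4.42

The evidence is 4.42 times more likely if M is true than if M is false.
Since LR > 1, the evidence supports M over ¬M.


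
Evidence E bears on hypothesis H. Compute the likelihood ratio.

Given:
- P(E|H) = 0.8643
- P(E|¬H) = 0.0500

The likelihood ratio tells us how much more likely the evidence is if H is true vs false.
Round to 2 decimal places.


Likelihood Ratio (LR) = P(E|H) / P(E|¬H)

LR = 0.8643 / 0.0500
   = 17.29

The evidence is 17.29 times more likely if H is true than if H is false.
LR > 1, so observing E raises the odds in favor of H.


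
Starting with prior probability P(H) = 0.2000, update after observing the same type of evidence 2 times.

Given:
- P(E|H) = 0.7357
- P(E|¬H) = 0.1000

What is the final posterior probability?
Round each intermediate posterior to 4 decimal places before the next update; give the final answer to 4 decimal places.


Sequential Bayesian updating:

Initial prior: P(H) = 0.2000

Update 1:
  P(E) = 0.7357 × 0.2000 + 0.1000 × 0.8000 = 0.14714000 + 0.08000000 = 0.22714000
  P(H|E) = 0.14714000 / 0.22714000 = 0.6478

Update 2:
  P(E) = 0.7357 × 0.6478 + 0.1000 × 0.3522 = 0.47658646 + 0.03522000 = 0.51180646
  P(H|E) = 0.47658646 / 0.51180646 = 0.9312

Final posterior: 0.9312


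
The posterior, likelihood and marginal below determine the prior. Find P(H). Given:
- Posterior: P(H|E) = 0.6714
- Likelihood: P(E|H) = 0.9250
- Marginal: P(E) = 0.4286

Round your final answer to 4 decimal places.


From Bayes' theorem: P(H|E) = P(E|H) × P(H) / P(E)

Rearranging for P(H):
P(H) = P(H|E) × P(E) / P(E|H)
     = 0.6714 × 0.4286 / 0.9250
     = 0.28776204 / 0.9250
     = 0.3111


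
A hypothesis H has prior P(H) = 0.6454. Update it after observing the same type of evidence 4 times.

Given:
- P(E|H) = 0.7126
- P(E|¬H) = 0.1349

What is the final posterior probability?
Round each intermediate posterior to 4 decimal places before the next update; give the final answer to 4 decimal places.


Sequential Bayesian updating:

Initial prior: P(H) = 0.6454

Update 1:
  P(E) = 0.7126 × 0.6454 + 0.1349 × 0.3546 = 0.45991204 + 0.04783554 = 0.50774758
  P(H|E) = 0.45991204 / 0.50774758 = 0.9058

Update 2:
  P(E) = 0.7126 × 0.9058 + 0.1349 × 0.0942 = 0.64547308 + 0.01270758 = 0.65818066
  P(H|E) = 0.64547308 / 0.65818066 = 0.9807

Update 3:
  P(E) = 0.7126 × 0.9807 + 0.1349 × 0.0193 = 0.69884682 + 0.00260357 = 0.70145039
  P(H|E) = 0.69884682 / 0.70145039 = 0.9963

Update 4:
  P(E) = 0.7126 × 0.9963 + 0.1349 × 0.0037 = 0.70996338 + 0.00049913 = 0.71046251
  P(H|E) = 0.70996338 / 0.71046251 = 0.9993

Final posterior: 0.9993


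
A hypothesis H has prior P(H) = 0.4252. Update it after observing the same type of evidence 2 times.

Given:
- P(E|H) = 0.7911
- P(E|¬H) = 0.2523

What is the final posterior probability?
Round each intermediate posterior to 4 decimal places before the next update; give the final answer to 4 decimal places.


Sequential Bayesian updating:

Initial prior: P(H) = 0.4252

Update 1:
  P(E) = 0.7911 × 0.4252 + 0.2523 × 0.5748 = 0.33637572 + 0.14502204 = 0.48139776
  P(H|E) = 0.33637572 / 0.48139776 = 0.6987

Update 2:
  P(E) = 0.7911 × 0.6987 + 0.2523 × 0.3013 = 0.55274157 + 0.07601799 = 0.62875956
  P(H|E) = 0.55274157 / 0.62875956 = 0.8791

Final posterior: 0.8791


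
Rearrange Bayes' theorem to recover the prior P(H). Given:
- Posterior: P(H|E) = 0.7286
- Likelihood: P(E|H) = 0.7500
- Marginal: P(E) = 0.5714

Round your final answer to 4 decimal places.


From Bayes' theorem: P(H|E) = P(E|H) × P(H) / P(E)

Rearranging for P(H):
P(H) = P(H|E) × P(E) / P(E|H)
     = 0.7286 × 0.5714 / 0.7500
     = 0.41632204 / 0.7500
     = 0.5551


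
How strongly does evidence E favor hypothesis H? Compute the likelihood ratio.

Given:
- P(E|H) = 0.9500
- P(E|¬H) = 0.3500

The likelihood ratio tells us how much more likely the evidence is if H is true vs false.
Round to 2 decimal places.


Likelihood Ratio (LR) = P(E|H) / P(E|¬H)

LR = 0.9500 / 0.3500
   = 2.71

The evidence is 2.71 times more likely if H is true than if H is false.
Since LR > 1, the evidence supports H over ¬H.


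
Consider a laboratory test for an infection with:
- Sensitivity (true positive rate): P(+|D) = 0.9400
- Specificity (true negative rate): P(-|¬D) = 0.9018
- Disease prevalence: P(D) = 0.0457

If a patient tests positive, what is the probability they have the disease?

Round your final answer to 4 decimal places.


Let D = has disease, + = positive test

Given:
- P(D) = 0.0457 (prevalence)
- P(+|D) = 0.9400 (sensitivity)
- P(-|¬D) = 0.9018 (specificity)
- P(+|¬D) = 0.0982 (false positive rate = 1 - specificity)

Step 1: Find P(+)
P(+) = P(+|D)P(D) + P(+|¬D)P(¬D)
     = 0.9400 × 0.0457 + 0.0982 × 0.9543
     = 0.04295800 + 0.09371226
     = 0.13667026

Step 2: Apply Bayes' theorem for P(D|+)
P(D|+) = P(+|D)P(D) / P(+)
       = 0.04295800 / 0.13667026
       = 0.3143


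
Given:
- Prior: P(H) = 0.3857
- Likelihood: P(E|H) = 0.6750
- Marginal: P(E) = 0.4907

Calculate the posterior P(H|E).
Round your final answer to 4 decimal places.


Using Bayes' theorem:

P(H|E) = P(E|H) × P(H) / P(E)
       = 0.6750 × 0.3857 / 0.4907
       = 0.26034750 / 0.4907
       = 0.5306

The evidence strengthens our belief in H.
Prior: 0.3857 → Posterior: 0.5306


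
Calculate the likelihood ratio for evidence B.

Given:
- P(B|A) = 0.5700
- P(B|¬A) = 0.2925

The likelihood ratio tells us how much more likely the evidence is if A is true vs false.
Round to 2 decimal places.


Likelihood Ratio (LR) = P(B|A) / P(B|¬A)

LR = 0.5700 / 0.2925
   = 1.95

The evidence is 1.95 times more likely if A is true than if A is false.
Because LR exceeds 1, B is evidence for A.


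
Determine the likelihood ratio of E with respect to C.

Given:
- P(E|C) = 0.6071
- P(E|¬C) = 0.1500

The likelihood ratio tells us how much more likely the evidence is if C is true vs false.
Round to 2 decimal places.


Likelihood Ratio (LR) = P(E|C) / P(E|¬C)

LR = 0.6071 / 0.1500
   = 4.05

The evidence is 4.05 times more likely if C is true than if C is false.
Because LR exceeds 1, E is evidence for C.


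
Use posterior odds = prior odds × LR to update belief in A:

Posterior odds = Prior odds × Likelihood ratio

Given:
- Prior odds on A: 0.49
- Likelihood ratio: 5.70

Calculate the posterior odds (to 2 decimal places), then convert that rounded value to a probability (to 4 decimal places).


Step 1: Calculate posterior odds
Posterior odds = Prior odds × LR
               = 0.49 × 5.70
               = 2.79

Step 2: Convert to probability
P(A|E) = Posterior odds / (1 + Posterior odds)
       = 2.79 / (1 + 2.79)
       = 2.79 / 3.79
       = 0.7361

The evidence increased P(A) from 0.3289 to 0.7361.


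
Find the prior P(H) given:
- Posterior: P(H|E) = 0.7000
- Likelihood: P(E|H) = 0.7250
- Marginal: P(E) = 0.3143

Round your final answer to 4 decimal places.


From Bayes' theorem: P(H|E) = P(E|H) × P(H) / P(E)

Rearranging for P(H):
P(H) = P(H|E) × P(E) / P(E|H)
     = 0.7000 × 0.3143 / 0.7250
     = 0.22001000 / 0.7250
     = 0.3035


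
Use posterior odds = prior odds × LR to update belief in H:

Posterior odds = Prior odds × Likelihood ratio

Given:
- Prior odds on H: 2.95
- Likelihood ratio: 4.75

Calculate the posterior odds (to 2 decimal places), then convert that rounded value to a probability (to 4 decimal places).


Step 1: Calculate posterior odds
Posterior odds = Prior odds × LR
               = 2.95 × 4.75
               = 14.01

Step 2: Convert to probability
P(H|E) = Posterior odds / (1 + Posterior odds)
       = 14.01 / (1 + 14.01)
       = 14.01 / 15.01
       = 0.9334

The evidence increased P(H) from 0.7468 to 0.9334.


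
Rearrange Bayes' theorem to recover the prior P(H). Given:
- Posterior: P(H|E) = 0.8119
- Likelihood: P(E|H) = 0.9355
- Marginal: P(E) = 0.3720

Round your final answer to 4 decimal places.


From Bayes' theorem: P(H|E) = P(E|H) × P(H) / P(E)

Rearranging for P(H):
P(H) = P(H|E) × P(E) / P(E|H)
     = 0.8119 × 0.3720 / 0.9355
     = 0.30202680 / 0.9355
     = 0.3229


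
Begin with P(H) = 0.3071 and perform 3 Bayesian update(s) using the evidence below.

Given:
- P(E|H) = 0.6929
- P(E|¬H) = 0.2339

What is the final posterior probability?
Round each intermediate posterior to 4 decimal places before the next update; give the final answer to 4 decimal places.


Sequential Bayesian updating:

Initial prior: P(H) = 0.3071

Update 1:
  P(E) = 0.6929 × 0.3071 + 0.2339 × 0.6929 = 0.21278959 + 0.16206931 = 0.37485890
  P(H|E) = 0.21278959 / 0.37485890 = 0.5677

Update 2:
  P(E) = 0.6929 × 0.5677 + 0.2339 × 0.4323 = 0.39335933 + 0.10111497 = 0.49447430
  P(H|E) = 0.39335933 / 0.49447430 = 0.7955

Update 3:
  P(E) = 0.6929 × 0.7955 + 0.2339 × 0.2045 = 0.55120195 + 0.04783255 = 0.59903450
  P(H|E) = 0.55120195 / 0.59903450 = 0.9202

Final posterior: 0.9202


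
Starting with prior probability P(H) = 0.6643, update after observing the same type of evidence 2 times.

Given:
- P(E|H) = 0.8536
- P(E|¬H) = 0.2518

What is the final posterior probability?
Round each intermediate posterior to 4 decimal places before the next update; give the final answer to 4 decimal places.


Sequential Bayesian updating:

Initial prior: P(H) = 0.6643

Update 1:
  P(E) = 0.8536 × 0.6643 + 0.2518 × 0.3357 = 0.56704648 + 0.08452926 = 0.65157574
  P(H|E) = 0.56704648 / 0.65157574 = 0.8703

Update 2:
  P(E) = 0.8536 × 0.8703 + 0.2518 × 0.1297 = 0.74288808 + 0.03265846 = 0.77554654
  P(H|E) = 0.74288808 / 0.77554654 = 0.9579

Final posterior: 0.9579


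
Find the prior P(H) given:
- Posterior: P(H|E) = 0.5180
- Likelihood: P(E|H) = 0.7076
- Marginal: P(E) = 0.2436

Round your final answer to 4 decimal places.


From Bayes' theorem: P(H|E) = P(E|H) × P(H) / P(E)

Rearranging for P(H):
P(H) = P(H|E) × P(E) / P(E|H)
     = 0.5180 × 0.2436 / 0.7076
     = 0.12618480 / 0.7076
     = 0.1783


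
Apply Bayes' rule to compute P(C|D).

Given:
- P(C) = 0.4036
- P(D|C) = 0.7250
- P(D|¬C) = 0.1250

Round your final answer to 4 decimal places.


Bayes' theorem: P(C|D) = P(D|C) × P(C) / P(D)

Step 1: Calculate P(D) using law of total probability
P(D) = P(D|C)P(C) + P(D|¬C)P(¬C)
     = 0.7250 × 0.4036 + 0.1250 × 0.5964
     = 0.29261000 + 0.07455000
     = 0.36716000

Step 2: Apply Bayes' theorem
P(C|D) = P(D|C) × P(C) / P(D)
       = 0.29261000 / 0.36716000
       = 0.7970


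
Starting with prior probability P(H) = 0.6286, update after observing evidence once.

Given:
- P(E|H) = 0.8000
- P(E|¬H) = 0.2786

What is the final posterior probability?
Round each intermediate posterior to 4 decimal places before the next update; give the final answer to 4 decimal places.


Sequential Bayesian updating:

Initial prior: P(H) = 0.6286

Update 1:
  P(E) = 0.8000 × 0.6286 + 0.2786 × 0.3714 = 0.50288000 + 0.10347204 = 0.60635204
  P(H|E) = 0.50288000 / 0.60635204 = 0.8294

Final posterior: 0.8294


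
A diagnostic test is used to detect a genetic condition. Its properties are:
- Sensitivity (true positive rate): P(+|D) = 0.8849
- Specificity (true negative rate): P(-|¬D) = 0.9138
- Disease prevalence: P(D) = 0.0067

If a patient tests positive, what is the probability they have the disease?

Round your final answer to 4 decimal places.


Let D = has disease, + = positive test

Given:
- P(D) = 0.0067 (prevalence)
- P(+|D) = 0.8849 (sensitivity)
- P(-|¬D) = 0.9138 (specificity)
- P(+|¬D) = 0.0862 (false positive rate = 1 - specificity)

Step 1: Find P(+)
P(+) = P(+|D)P(D) + P(+|¬D)P(¬D)
     = 0.8849 × 0.0067 + 0.0862 × 0.9933
     = 0.00592883 + 0.08562246
     = 0.09155129

Step 2: Apply Bayes' theorem for P(D|+)
P(D|+) = P(+|D)P(D) / P(+)
       = 0.00592883 / 0.09155129
       = 0.0648


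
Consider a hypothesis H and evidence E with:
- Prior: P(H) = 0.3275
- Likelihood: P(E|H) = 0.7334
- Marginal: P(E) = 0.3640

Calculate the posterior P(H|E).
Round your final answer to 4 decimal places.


Using Bayes' theorem:

P(H|E) = P(E|H) × P(H) / P(E)
       = 0.7334 × 0.3275 / 0.3640
       = 0.24018850 / 0.3640
       = 0.6599

The evidence strengthens our belief in H.
Prior: 0.3275 → Posterior: 0.6599


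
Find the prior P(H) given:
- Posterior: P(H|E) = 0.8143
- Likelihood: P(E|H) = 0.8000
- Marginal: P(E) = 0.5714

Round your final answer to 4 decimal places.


From Bayes' theorem: P(H|E) = P(E|H) × P(H) / P(E)

Rearranging for P(H):
P(H) = P(H|E) × P(E) / P(E|H)
     = 0.8143 × 0.5714 / 0.8000
     = 0.46529102 / 0.8000
     = 0.5816


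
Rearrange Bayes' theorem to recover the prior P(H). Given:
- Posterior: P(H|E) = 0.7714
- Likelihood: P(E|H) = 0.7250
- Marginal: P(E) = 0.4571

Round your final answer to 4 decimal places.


From Bayes' theorem: P(H|E) = P(E|H) × P(H) / P(E)

Rearranging for P(H):
P(H) = P(H|E) × P(E) / P(E|H)
     = 0.7714 × 0.4571 / 0.7250
     = 0.35260694 / 0.7250
     = 0.4864


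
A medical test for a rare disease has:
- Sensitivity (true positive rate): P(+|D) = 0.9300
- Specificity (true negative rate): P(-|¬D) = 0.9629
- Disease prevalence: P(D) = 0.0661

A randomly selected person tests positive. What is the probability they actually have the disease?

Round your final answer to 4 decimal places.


Let D = has disease, + = positive test

Given:
- P(D) = 0.0661 (prevalence)
- P(+|D) = 0.9300 (sensitivity)
- P(-|¬D) = 0.9629 (specificity)
- P(+|¬D) = 0.0371 (false positive rate = 1 - specificity)

Step 1: Find P(+)
P(+) = P(+|D)P(D) + P(+|¬D)P(¬D)
     = 0.9300 × 0.0661 + 0.0371 × 0.9339
     = 0.06147300 + 0.03464769
     = 0.09612069

Step 2: Apply Bayes' theorem for P(D|+)
P(D|+) = P(+|D)P(D) / P(+)
       = 0.06147300 / 0.09612069
       = 0.6395


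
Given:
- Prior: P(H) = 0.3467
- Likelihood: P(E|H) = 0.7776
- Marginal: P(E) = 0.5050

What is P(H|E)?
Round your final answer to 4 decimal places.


Using Bayes' theorem:

P(H|E) = P(E|H) × P(H) / P(E)
       = 0.7776 × 0.3467 / 0.5050
       = 0.26959392 / 0.5050
       = 0.5338

The evidence strengthens our belief in H.
Prior: 0.3467 → Posterior: 0.5338


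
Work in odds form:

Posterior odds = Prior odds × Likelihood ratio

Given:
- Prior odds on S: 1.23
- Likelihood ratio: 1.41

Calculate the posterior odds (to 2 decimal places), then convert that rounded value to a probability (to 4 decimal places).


Step 1: Calculate posterior odds
Posterior odds = Prior odds × LR
               = 1.23 × 1.41
               = 1.73

Step 2: Convert to probability
P(S|E) = Posterior odds / (1 + Posterior odds)
       = 1.73 / (1 + 1.73)
       = 1.73 / 2.73
       = 0.6337

The evidence increased P(S) from 0.5516 to 0.6337.


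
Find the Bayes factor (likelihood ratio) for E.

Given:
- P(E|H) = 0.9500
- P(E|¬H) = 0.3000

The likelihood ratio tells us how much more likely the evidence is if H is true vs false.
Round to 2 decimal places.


Likelihood Ratio (LR) = P(E|H) / P(E|¬H)

LR = 0.9500 / 0.3000
   = 3.17

The evidence is 3.17 times more likely if H is true than if H is false.
Because LR exceeds 1, E is evidence for H.


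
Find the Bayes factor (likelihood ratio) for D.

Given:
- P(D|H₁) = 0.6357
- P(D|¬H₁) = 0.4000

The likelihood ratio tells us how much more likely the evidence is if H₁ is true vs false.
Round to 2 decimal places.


Likelihood Ratio (LR) = P(D|H₁) / P(D|¬H₁)

LR = 0.6357 / 0.4000
   = 1.59

The evidence is 1.59 times more likely if H₁ is true than if H₁ is false.
LR > 1, so observing D raises the odds in favor of H₁.


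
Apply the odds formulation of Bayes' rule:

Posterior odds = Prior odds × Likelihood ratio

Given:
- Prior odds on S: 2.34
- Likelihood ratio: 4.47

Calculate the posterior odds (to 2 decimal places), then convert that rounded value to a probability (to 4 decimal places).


Step 1: Calculate posterior odds
Posterior odds = Prior odds × LR
               = 2.34 × 4.47
               = 10.46

Step 2: Convert to probability
P(S|E) = Posterior odds / (1 + Posterior odds)
       = 10.46 / (1 + 10.46)
       = 10.46 / 11.46
       = 0.9127

The evidence increased P(S) from 0.7006 to 0.9127.


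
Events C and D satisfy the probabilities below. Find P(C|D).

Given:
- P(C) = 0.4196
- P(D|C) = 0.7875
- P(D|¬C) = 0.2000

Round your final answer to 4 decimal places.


Bayes' theorem: P(C|D) = P(D|C) × P(C) / P(D)

Step 1: Calculate P(D) using law of total probability
P(D) = P(D|C)P(C) + P(D|¬C)P(¬C)
     = 0.7875 × 0.4196 + 0.2000 × 0.5804
     = 0.33043500 + 0.11608000
     = 0.44651500

Step 2: Apply Bayes' theorem
P(C|D) = P(D|C) × P(C) / P(D)
       = 0.33043500 / 0.44651500
       = 0.7400


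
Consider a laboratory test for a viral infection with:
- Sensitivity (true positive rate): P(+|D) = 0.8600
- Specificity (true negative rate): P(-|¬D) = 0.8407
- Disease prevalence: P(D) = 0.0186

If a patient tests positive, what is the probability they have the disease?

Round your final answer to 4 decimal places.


Let D = has disease, + = positive test

Given:
- P(D) = 0.0186 (prevalence)
- P(+|D) = 0.8600 (sensitivity)
- P(-|¬D) = 0.8407 (specificity)
- P(+|¬D) = 0.1593 (false positive rate = 1 - specificity)

Step 1: Find P(+)
P(+) = P(+|D)P(D) + P(+|¬D)P(¬D)
     = 0.8600 × 0.0186 + 0.1593 × 0.9814
     = 0.01599600 + 0.15633702
     = 0.17233302

Step 2: Apply Bayes' theorem for P(D|+)
P(D|+) = P(+|D)P(D) / P(+)
       = 0.01599600 / 0.17233302
       = 0.0928


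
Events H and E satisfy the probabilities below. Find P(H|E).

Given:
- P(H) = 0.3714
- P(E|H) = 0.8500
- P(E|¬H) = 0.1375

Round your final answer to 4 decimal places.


Bayes' theorem: P(H|E) = P(E|H) × P(H) / P(E)

Step 1: Calculate P(E) using law of total probability
P(E) = P(E|H)P(H) + P(E|¬H)P(¬H)
     = 0.8500 × 0.3714 + 0.1375 × 0.6286
     = 0.31569000 + 0.08643250
     = 0.40212250

Step 2: Apply Bayes' theorem
P(H|E) = P(E|H) × P(H) / P(E)
       = 0.31569000 / 0.40212250
       = 0.7851


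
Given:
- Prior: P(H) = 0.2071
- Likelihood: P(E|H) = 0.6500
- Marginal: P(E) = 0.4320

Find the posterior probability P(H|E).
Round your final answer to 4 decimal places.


Using Bayes' theorem:

P(H|E) = P(E|H) × P(H) / P(E)
       = 0.6500 × 0.2071 / 0.4320
       = 0.13461500 / 0.4320
       = 0.3116

The evidence strengthens our belief in H.
Prior: 0.2071 → Posterior: 0.3116


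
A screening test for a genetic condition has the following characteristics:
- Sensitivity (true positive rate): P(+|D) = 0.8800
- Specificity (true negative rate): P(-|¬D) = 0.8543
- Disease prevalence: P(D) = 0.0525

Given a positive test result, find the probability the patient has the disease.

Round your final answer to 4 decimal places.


Let D = has disease, + = positive test

Given:
- P(D) = 0.0525 (prevalence)
- P(+|D) = 0.8800 (sensitivity)
- P(-|¬D) = 0.8543 (specificity)
- P(+|¬D) = 0.1457 (false positive rate = 1 - specificity)

Step 1: Find P(+)
P(+) = P(+|D)P(D) + P(+|¬D)P(¬D)
     = 0.8800 × 0.0525 + 0.1457 × 0.9475
     = 0.04620000 + 0.13805075
     = 0.18425075

Step 2: Apply Bayes' theorem for P(D|+)
P(D|+) = P(+|D)P(D) / P(+)
       = 0.04620000 / 0.18425075
       = 0.2507


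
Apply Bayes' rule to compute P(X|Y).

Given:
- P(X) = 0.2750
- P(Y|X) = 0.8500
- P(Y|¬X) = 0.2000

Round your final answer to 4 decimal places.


Bayes' theorem: P(X|Y) = P(Y|X) × P(X) / P(Y)

Step 1: Calculate P(Y) using law of total probability
P(Y) = P(Y|X)P(X) + P(Y|¬X)P(¬X)
     = 0.8500 × 0.2750 + 0.2000 × 0.7250
     = 0.23375000 + 0.14500000
     = 0.37875000

Step 2: Apply Bayes' theorem
P(X|Y) = P(Y|X) × P(X) / P(Y)
       = 0.23375000 / 0.37875000
       = 0.6172


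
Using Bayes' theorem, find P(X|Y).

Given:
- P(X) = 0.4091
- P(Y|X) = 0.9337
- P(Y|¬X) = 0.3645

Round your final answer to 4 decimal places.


Bayes' theorem: P(X|Y) = P(Y|X) × P(X) / P(Y)

Step 1: Calculate P(Y) using law of total probability
P(Y) = P(Y|X)P(X) + P(Y|¬X)P(¬X)
     = 0.9337 × 0.4091 + 0.3645 × 0.5909
     = 0.38197667 + 0.21538305
     = 0.59735972

Step 2: Apply Bayes' theorem
P(X|Y) = P(Y|X) × P(X) / P(Y)
       = 0.38197667 / 0.59735972
       = 0.6394


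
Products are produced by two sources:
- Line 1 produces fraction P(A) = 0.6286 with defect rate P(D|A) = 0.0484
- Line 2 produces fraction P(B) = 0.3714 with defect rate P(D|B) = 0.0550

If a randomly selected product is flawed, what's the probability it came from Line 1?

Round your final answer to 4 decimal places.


Let A = from Line 1, D = flawed

Given:
- P(A) = 0.6286, P(B) = 0.3714
- P(D|A) = 0.0484, P(D|B) = 0.0550

Step 1: Find P(D)
P(D) = P(D|A)P(A) + P(D|B)P(B)
     = 0.0484 × 0.6286 + 0.0550 × 0.3714
     = 0.03042424 + 0.02042700
     = 0.05085124

Step 2: Apply Bayes' theorem
P(A|D) = P(D|A)P(A) / P(D)
       = 0.03042424 / 0.05085124
       = 0.5983


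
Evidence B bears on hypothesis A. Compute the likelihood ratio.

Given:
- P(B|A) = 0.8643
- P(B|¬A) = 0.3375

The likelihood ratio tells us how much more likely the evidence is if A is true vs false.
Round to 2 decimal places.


Likelihood Ratio (LR) = P(B|A) / P(B|¬A)

LR = 0.8643 / 0.3375
   = 2.56

The evidence is 2.56 times more likely if A is true than if A is false.
Since LR > 1, the evidence supports A over ¬A.


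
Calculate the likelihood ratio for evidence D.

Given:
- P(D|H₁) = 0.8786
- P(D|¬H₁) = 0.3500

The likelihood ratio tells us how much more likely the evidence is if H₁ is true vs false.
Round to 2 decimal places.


Likelihood Ratio (LR) = P(D|H₁) / P(D|¬H₁)

LR = 0.8786 / 0.3500
   = 2.51

The evidence is 2.51 times more likely if H₁ is true than if H₁ is false.
LR > 1, so observing D raises the odds in favor of H₁.


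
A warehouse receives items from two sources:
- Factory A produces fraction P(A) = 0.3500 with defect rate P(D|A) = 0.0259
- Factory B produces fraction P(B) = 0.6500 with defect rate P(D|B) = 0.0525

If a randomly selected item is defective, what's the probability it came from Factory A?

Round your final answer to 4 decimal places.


Let A = from Factory A, D = defective

Given:
- P(A) = 0.3500, P(B) = 0.6500
- P(D|A) = 0.0259, P(D|B) = 0.0525

Step 1: Find P(D)
P(D) = P(D|A)P(A) + P(D|B)P(B)
     = 0.0259 × 0.3500 + 0.0525 × 0.6500
     = 0.00906500 + 0.03412500
     = 0.04319000

Step 2: Apply Bayes' theorem
P(A|D) = P(D|A)P(A) / P(D)
       = 0.00906500 / 0.04319000
       = 0.2099


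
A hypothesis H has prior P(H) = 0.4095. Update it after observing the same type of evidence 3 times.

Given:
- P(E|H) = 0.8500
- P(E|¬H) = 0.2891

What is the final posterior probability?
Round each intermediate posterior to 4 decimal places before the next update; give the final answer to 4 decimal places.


Sequential Bayesian updating:

Initial prior: P(H) = 0.4095

Update 1:
  P(E) = 0.8500 × 0.4095 + 0.2891 × 0.5905 = 0.34807500 + 0.17071355 = 0.51878855
  P(H|E) = 0.34807500 / 0.51878855 = 0.6709

Update 2:
  P(E) = 0.8500 × 0.6709 + 0.2891 × 0.3291 = 0.57026500 + 0.09514281 = 0.66540781
  P(H|E) = 0.57026500 / 0.66540781 = 0.8570

Update 3:
  P(E) = 0.8500 × 0.8570 + 0.2891 × 0.1430 = 0.72845000 + 0.04134130 = 0.76979130
  P(H|E) = 0.72845000 / 0.76979130 = 0.9463

Final posterior: 0.9463


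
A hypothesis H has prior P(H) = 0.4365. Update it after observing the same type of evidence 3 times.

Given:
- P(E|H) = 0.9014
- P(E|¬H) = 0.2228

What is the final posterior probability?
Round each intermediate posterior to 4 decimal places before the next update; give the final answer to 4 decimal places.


Sequential Bayesian updating:

Initial prior: P(H) = 0.4365

Update 1:
  P(E) = 0.9014 × 0.4365 + 0.2228 × 0.5635 = 0.39346110 + 0.12554780 = 0.51900890
  P(H|E) = 0.39346110 / 0.51900890 = 0.7581

Update 2:
  P(E) = 0.9014 × 0.7581 + 0.2228 × 0.2419 = 0.68335134 + 0.05389532 = 0.73724666
  P(H|E) = 0.68335134 / 0.73724666 = 0.9269

Update 3:
  P(E) = 0.9014 × 0.9269 + 0.2228 × 0.0731 = 0.83550766 + 0.01628668 = 0.85179434
  P(H|E) = 0.83550766 / 0.85179434 = 0.9809

Final posterior: 0.9809


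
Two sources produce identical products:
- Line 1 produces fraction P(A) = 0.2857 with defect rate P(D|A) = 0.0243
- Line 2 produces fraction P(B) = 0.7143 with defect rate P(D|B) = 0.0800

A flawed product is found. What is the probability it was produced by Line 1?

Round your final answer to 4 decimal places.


Let A = from Line 1, D = flawed

Given:
- P(A) = 0.2857, P(B) = 0.7143
- P(D|A) = 0.0243, P(D|B) = 0.0800

Step 1: Find P(D)
P(D) = P(D|A)P(A) + P(D|B)P(B)
     = 0.0243 × 0.2857 + 0.0800 × 0.7143
     = 0.00694251 + 0.05714400
     = 0.06408651

Step 2: Apply Bayes' theorem
P(A|D) = P(D|A)P(A) / P(D)
       = 0.00694251 / 0.06408651
       = 0.1083


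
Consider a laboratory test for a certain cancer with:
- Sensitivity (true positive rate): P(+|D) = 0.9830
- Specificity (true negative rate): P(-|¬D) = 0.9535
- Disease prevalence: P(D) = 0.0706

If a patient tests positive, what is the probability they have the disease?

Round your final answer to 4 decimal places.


Let D = has disease, + = positive test

Given:
- P(D) = 0.0706 (prevalence)
- P(+|D) = 0.9830 (sensitivity)
- P(-|¬D) = 0.9535 (specificity)
- P(+|¬D) = 0.0465 (false positive rate = 1 - specificity)

Step 1: Find P(+)
P(+) = P(+|D)P(D) + P(+|¬D)P(¬D)
     = 0.9830 × 0.0706 + 0.0465 × 0.9294
     = 0.06939980 + 0.04321710
     = 0.11261690

Step 2: Apply Bayes' theorem for P(D|+)
P(D|+) = P(+|D)P(D) / P(+)
       = 0.06939980 / 0.11261690
       = 0.6162


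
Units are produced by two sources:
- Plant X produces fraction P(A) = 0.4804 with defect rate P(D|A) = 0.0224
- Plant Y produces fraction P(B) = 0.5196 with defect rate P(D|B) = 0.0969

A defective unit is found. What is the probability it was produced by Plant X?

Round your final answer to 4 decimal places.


Let A = from Plant X, D = defective

Given:
- P(A) = 0.4804, P(B) = 0.5196
- P(D|A) = 0.0224, P(D|B) = 0.0969

Step 1: Find P(D)
P(D) = P(D|A)P(A) + P(D|B)P(B)
     = 0.0224 × 0.4804 + 0.0969 × 0.5196
     = 0.01076096 + 0.05034924
     = 0.06111020

Step 2: Apply Bayes' theorem
P(A|D) = P(D|A)P(A) / P(D)
       = 0.01076096 / 0.06111020
       = 0.1761


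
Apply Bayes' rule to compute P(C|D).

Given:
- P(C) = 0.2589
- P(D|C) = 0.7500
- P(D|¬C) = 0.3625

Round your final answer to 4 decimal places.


Bayes' theorem: P(C|D) = P(D|C) × P(C) / P(D)

Step 1: Calculate P(D) using law of total probability
P(D) = P(D|C)P(C) + P(D|¬C)P(¬C)
     = 0.7500 × 0.2589 + 0.3625 × 0.7411
     = 0.19417500 + 0.26864875
     = 0.46282375

Step 2: Apply Bayes' theorem
P(C|D) = P(D|C) × P(C) / P(D)
       = 0.19417500 / 0.46282375
       = 0.4195


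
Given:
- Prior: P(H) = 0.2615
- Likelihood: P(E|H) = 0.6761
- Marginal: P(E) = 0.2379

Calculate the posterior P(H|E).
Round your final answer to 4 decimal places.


Using Bayes' theorem:

P(H|E) = P(E|H) × P(H) / P(E)
       = 0.6761 × 0.2615 / 0.2379
       = 0.17680015 / 0.2379
       = 0.7432

The evidence strengthens our belief in H.
Prior: 0.2615 → Posterior: 0.7432


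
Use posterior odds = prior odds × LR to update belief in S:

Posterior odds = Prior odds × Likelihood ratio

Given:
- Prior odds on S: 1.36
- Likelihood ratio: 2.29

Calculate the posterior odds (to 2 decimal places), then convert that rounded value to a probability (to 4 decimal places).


Step 1: Calculate posterior odds
Posterior odds = Prior odds × LR
               = 1.36 × 2.29
               = 3.11

Step 2: Convert to probability
P(S|E) = Posterior odds / (1 + Posterior odds)
       = 3.11 / (1 + 3.11)
       = 3.11 / 4.11
       = 0.7567

The evidence increased P(S) from 0.5763 to 0.7567.


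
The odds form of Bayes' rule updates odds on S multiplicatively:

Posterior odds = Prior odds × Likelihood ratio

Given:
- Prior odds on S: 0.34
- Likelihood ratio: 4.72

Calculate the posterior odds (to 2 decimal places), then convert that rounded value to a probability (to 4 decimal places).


Step 1: Calculate posterior odds
Posterior odds = Prior odds × LR
               = 0.34 × 4.72
               = 1.60

Step 2: Convert to probability
P(S|E) = Posterior odds / (1 + Posterior odds)
       = 1.60 / (1 + 1.60)
       = 1.60 / 2.60
       = 0.6154

The evidence increased P(S) from 0.2537 to 0.6154.


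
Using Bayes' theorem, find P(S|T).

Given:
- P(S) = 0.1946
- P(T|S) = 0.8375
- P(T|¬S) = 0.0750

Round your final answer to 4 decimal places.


Bayes' theorem: P(S|T) = P(T|S) × P(S) / P(T)

Step 1: Calculate P(T) using law of total probability
P(T) = P(T|S)P(S) + P(T|¬S)P(¬S)
     = 0.8375 × 0.1946 + 0.0750 × 0.8054
     = 0.16297750 + 0.06040500
     = 0.22338250

Step 2: Apply Bayes' theorem
P(S|T) = P(T|S) × P(S) / P(T)
       = 0.16297750 / 0.22338250
       = 0.7296


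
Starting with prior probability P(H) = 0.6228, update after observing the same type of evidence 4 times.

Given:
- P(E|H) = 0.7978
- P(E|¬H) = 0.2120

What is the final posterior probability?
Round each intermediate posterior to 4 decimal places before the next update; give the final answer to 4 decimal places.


Sequential Bayesian updating:

Initial prior: P(H) = 0.6228

Update 1:
  P(E) = 0.7978 × 0.6228 + 0.2120 × 0.3772 = 0.49686984 + 0.07996640 = 0.57683624
  P(H|E) = 0.49686984 / 0.57683624 = 0.8614

Update 2:
  P(E) = 0.7978 × 0.8614 + 0.2120 × 0.1386 = 0.68722492 + 0.02938320 = 0.71660812
  P(H|E) = 0.68722492 / 0.71660812 = 0.9590

Update 3:
  P(E) = 0.7978 × 0.9590 + 0.2120 × 0.0410 = 0.76509020 + 0.00869200 = 0.77378220
  P(H|E) = 0.76509020 / 0.77378220 = 0.9888

Update 4:
  P(E) = 0.7978 × 0.9888 + 0.2120 × 0.0112 = 0.78886464 + 0.00237440 = 0.79123904
  P(H|E) = 0.78886464 / 0.79123904 = 0.9970

Final posterior: 0.9970


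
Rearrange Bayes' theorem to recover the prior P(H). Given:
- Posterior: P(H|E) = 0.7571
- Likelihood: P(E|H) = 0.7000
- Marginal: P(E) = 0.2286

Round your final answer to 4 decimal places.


From Bayes' theorem: P(H|E) = P(E|H) × P(H) / P(E)

Rearranging for P(H):
P(H) = P(H|E) × P(E) / P(E|H)
     = 0.7571 × 0.2286 / 0.7000
     = 0.17307306 / 0.7000
     = 0.2472


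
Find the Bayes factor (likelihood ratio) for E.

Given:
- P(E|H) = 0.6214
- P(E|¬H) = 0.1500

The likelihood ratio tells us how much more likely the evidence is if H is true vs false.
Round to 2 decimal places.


Likelihood Ratio (LR) = P(E|H) / P(E|¬H)

LR = 0.6214 / 0.1500
   = 4.14

The evidence is 4.14 times more likely if H is true than if H is false.
LR > 1, so observing E raises the odds in favor of H.


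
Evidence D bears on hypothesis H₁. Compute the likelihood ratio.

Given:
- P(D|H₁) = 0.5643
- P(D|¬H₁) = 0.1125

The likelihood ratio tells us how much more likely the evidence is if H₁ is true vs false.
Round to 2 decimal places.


Likelihood Ratio (LR) = P(D|H₁) / P(D|¬H₁)

LR = 0.5643 / 0.1125
   = 5.02

The evidence is 5.02 times more likely if H₁ is true than if H₁ is false.
Because LR exceeds 1, D is evidence for H₁.
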